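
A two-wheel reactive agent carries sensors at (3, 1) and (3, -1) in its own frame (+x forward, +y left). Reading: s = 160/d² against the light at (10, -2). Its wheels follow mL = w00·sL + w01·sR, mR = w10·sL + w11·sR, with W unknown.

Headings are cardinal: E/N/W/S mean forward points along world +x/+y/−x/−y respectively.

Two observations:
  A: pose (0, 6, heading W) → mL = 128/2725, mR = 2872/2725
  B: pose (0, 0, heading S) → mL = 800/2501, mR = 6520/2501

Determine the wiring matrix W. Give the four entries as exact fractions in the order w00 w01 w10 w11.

1/2 -1/2 1 1/2

obs A: pose=(0,6,W) → sL=80/109, sR=16/25, mL=128/2725, mR=2872/2725
obs B: pose=(0,0,S) → sL=80/41, sR=80/61, mL=800/2501, mR=6520/2501
sensor matrix S = [[80/109, 16/25], [80/41, 80/61]]; det S = -390144/1363045
solve [mL_A; mL_B] = S·[w00; w01] and [mR_A; mR_B] = S·[w10; w11]:
  w00 = 1/2, w01 = -1/2, w10 = 1, w11 = 1/2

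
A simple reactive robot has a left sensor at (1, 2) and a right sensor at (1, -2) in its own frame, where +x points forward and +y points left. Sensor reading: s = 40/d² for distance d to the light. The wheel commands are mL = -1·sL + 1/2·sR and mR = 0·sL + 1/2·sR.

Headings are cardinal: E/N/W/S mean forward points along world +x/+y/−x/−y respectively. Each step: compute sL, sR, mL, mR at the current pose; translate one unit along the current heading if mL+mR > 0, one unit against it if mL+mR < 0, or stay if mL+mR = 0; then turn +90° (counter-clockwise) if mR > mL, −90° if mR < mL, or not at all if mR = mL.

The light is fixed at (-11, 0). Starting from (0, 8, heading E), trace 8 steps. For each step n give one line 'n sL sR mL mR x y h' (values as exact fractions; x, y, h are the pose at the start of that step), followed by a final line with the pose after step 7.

n=0: pose=(0,8,E); sL=10/61, sR=2/9; mL=-29/549, mR=1/9; mL+mR=32/549 → advance +1; mR−mL=10/61 → turn +1·90°
n=1: pose=(1,8,N); sL=40/181, sR=40/277; mL=-7460/50137, mR=20/277; mL+mR=-3840/50137 → advance -1; mR−mL=40/181 → turn +1·90°
n=2: pose=(1,7,W); sL=20/73, sR=20/101; mL=-1290/7373, mR=10/101; mL+mR=-560/7373 → advance -1; mR−mL=20/73 → turn +1·90°
n=3: pose=(2,7,S); sL=40/261, sR=40/157; mL=-1060/40977, mR=20/157; mL+mR=4160/40977 → advance +1; mR−mL=40/261 → turn +1·90°
n=4: pose=(2,6,E); sL=2/13, sR=10/53; mL=-41/689, mR=5/53; mL+mR=24/689 → advance +1; mR−mL=2/13 → turn +1·90°
n=5: pose=(3,6,N); sL=40/193, sR=8/61; mL=-1668/11773, mR=4/61; mL+mR=-896/11773 → advance -1; mR−mL=40/193 → turn +1·90°
n=6: pose=(3,5,W); sL=20/89, sR=20/109; mL=-1290/9701, mR=10/109; mL+mR=-400/9701 → advance -1; mR−mL=20/89 → turn +1·90°
n=7: pose=(4,5,S); sL=8/61, sR=8/37; mL=-52/2257, mR=4/37; mL+mR=192/2257 → advance +1; mR−mL=8/61 → turn +1·90°

0 10/61 2/9 -29/549 1/9 0 8 E
1 40/181 40/277 -7460/50137 20/277 1 8 N
2 20/73 20/101 -1290/7373 10/101 1 7 W
3 40/261 40/157 -1060/40977 20/157 2 7 S
4 2/13 10/53 -41/689 5/53 2 6 E
5 40/193 8/61 -1668/11773 4/61 3 6 N
6 20/89 20/109 -1290/9701 10/109 3 5 W
7 8/61 8/37 -52/2257 4/37 4 5 S
final 4 4 E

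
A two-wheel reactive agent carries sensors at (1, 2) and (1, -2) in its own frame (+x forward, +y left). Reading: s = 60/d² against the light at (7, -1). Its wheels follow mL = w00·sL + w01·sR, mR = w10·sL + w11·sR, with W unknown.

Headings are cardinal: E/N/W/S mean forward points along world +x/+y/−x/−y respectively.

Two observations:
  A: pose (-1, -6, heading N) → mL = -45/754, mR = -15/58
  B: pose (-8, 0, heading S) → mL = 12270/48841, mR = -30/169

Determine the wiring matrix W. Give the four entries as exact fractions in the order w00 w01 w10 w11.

1 -1/2 -1/2 0

obs A: pose=(-1,-6,N) → sL=15/29, sR=15/13, mL=-45/754, mR=-15/58
obs B: pose=(-8,0,S) → sL=60/169, sR=60/289, mL=12270/48841, mR=-30/169
sensor matrix S = [[15/29, 15/13], [60/169, 60/289]]; det S = -5565600/18413057
solve [mL_A; mL_B] = S·[w00; w01] and [mR_A; mR_B] = S·[w10; w11]:
  w00 = 1, w01 = -1/2, w10 = -1/2, w11 = 0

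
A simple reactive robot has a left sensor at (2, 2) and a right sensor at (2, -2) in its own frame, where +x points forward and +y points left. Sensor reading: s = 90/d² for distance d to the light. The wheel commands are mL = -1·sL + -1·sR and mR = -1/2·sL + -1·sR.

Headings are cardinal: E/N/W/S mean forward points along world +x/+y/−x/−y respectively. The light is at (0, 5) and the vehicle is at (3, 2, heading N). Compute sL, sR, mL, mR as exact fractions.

45 45/13 -630/13 -675/26

left sensor world pos  = (1, 4); dL² = 2
right sensor world pos = (5, 4); dR² = 26
sL = 90/2 = 45
sR = 90/26 = 45/13
mL = -1·sL + -1·sR = -630/13
mR = -1/2·sL + -1·sR = -675/26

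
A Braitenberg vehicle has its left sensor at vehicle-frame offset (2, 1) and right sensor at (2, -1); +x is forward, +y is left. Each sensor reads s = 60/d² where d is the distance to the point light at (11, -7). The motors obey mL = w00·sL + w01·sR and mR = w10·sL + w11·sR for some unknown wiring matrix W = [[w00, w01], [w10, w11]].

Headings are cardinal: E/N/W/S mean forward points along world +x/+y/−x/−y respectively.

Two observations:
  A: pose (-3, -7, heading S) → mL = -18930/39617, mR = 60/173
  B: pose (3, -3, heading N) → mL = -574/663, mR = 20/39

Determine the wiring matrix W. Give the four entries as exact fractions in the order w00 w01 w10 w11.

obs A: pose=(-3,-7,S) → sL=60/173, sR=60/229, mL=-18930/39617, mR=60/173
obs B: pose=(3,-3,N) → sL=20/39, sR=12/17, mL=-574/663, mR=20/39
sensor matrix S = [[60/173, 60/229], [20/39, 12/17]]; det S = 967040/8755357
solve [mL_A; mL_B] = S·[w00; w01] and [mR_A; mR_B] = S·[w10; w11]:
  w00 = -1, w01 = -1/2, w10 = 1, w11 = 0

-1 -1/2 1 0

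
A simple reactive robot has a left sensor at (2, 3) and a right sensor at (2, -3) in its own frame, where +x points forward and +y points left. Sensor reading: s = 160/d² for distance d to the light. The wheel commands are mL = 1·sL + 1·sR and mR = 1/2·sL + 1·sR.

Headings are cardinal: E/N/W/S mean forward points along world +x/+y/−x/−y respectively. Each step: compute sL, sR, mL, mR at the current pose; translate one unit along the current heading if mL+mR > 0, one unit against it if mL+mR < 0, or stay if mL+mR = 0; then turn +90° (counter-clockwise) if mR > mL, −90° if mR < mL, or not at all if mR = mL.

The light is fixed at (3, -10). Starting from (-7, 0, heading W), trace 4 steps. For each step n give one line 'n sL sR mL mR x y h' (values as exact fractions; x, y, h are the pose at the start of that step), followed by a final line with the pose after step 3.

n=0: pose=(-7,0,W); sL=160/193, sR=160/313; mL=80960/60409, mR=55920/60409; mL+mR=136880/60409 → advance +1; mR−mL=-80/193 → turn -1·90°
n=1: pose=(-8,0,N); sL=8/17, sR=10/13; mL=274/221, mR=222/221; mL+mR=496/221 → advance +1; mR−mL=-4/17 → turn -1·90°
n=2: pose=(-8,1,E); sL=160/277, sR=32/29; mL=13504/8033, mR=11184/8033; mL+mR=24688/8033 → advance +1; mR−mL=-80/277 → turn -1·90°
n=3: pose=(-7,1,S); sL=16/13, sR=16/25; mL=608/325, mR=408/325; mL+mR=1016/325 → advance +1; mR−mL=-8/13 → turn -1·90°

0 160/193 160/313 80960/60409 55920/60409 -7 0 W
1 8/17 10/13 274/221 222/221 -8 0 N
2 160/277 32/29 13504/8033 11184/8033 -8 1 E
3 16/13 16/25 608/325 408/325 -7 1 S
final -7 0 W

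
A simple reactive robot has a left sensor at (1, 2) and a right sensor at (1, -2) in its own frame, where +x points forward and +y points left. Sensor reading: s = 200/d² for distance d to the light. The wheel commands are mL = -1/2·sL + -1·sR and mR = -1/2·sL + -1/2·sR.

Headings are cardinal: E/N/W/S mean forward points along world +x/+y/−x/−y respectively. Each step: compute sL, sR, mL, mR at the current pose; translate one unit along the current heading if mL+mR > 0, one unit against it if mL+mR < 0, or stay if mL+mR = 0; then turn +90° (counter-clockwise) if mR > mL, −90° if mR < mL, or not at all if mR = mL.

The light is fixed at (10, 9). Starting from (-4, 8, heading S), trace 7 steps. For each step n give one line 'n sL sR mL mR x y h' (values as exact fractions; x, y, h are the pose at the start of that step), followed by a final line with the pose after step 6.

0 50/37 10/13 -695/481 -510/481 -4 8 S
1 200/173 200/173 -300/173 -200/173 -4 9 E
2 20/29 20/17 -750/493 -460/493 -5 9 N
3 40/53 200/257 -15740/13621 -10440/13621 -5 8 W
4 50/37 10/13 -695/481 -510/481 -4 8 S
5 200/173 200/173 -300/173 -200/173 -4 9 E
6 20/29 20/17 -750/493 -460/493 -5 9 N
final -5 8 W

n=0: pose=(-4,8,S); sL=50/37, sR=10/13; mL=-695/481, mR=-510/481; mL+mR=-1205/481 → advance -1; mR−mL=5/13 → turn +1·90°
n=1: pose=(-4,9,E); sL=200/173, sR=200/173; mL=-300/173, mR=-200/173; mL+mR=-500/173 → advance -1; mR−mL=100/173 → turn +1·90°
n=2: pose=(-5,9,N); sL=20/29, sR=20/17; mL=-750/493, mR=-460/493; mL+mR=-1210/493 → advance -1; mR−mL=10/17 → turn +1·90°
n=3: pose=(-5,8,W); sL=40/53, sR=200/257; mL=-15740/13621, mR=-10440/13621; mL+mR=-26180/13621 → advance -1; mR−mL=100/257 → turn +1·90°
n=4: pose=(-4,8,S); sL=50/37, sR=10/13; mL=-695/481, mR=-510/481; mL+mR=-1205/481 → advance -1; mR−mL=5/13 → turn +1·90°
n=5: pose=(-4,9,E); sL=200/173, sR=200/173; mL=-300/173, mR=-200/173; mL+mR=-500/173 → advance -1; mR−mL=100/173 → turn +1·90°
n=6: pose=(-5,9,N); sL=20/29, sR=20/17; mL=-750/493, mR=-460/493; mL+mR=-1210/493 → advance -1; mR−mL=10/17 → turn +1·90°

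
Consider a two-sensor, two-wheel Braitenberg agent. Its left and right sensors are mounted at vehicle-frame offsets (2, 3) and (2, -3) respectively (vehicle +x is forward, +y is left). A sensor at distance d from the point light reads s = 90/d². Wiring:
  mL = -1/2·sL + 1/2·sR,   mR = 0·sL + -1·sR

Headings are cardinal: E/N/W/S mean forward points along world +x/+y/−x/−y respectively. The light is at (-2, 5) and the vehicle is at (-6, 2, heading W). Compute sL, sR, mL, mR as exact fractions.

5/4 5/2 5/8 -5/2

left sensor world pos  = (-8, -1); dL² = 72
right sensor world pos = (-8, 5); dR² = 36
sL = 90/72 = 5/4
sR = 90/36 = 5/2
mL = -1/2·sL + 1/2·sR = 5/8
mR = 0·sL + -1·sR = -5/2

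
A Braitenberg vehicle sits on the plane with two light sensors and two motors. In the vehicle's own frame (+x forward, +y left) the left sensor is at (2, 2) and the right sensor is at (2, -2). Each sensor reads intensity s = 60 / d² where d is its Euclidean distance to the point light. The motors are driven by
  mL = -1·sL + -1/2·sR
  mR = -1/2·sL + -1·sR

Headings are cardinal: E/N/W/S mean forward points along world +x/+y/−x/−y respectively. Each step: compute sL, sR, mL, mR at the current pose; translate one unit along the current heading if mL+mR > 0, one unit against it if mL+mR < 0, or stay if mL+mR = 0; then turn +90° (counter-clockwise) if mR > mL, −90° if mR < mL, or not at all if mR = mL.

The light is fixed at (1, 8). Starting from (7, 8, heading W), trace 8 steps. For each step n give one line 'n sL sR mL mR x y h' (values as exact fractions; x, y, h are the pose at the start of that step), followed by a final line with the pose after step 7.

0 3 3 -9/2 -9/2 7 8 W
1 60/29 60/29 -90/29 -90/29 8 8 W
2 3/2 3/2 -9/4 -9/4 9 8 W
3 60/53 60/53 -90/53 -90/53 10 8 W
4 15/17 15/17 -45/34 -45/34 11 8 W
5 12/17 12/17 -18/17 -18/17 12 8 W
6 15/26 15/26 -45/52 -45/52 13 8 W
7 12/25 12/25 -18/25 -18/25 14 8 W
final 15 8 W

n=0: pose=(7,8,W); sL=3, sR=3; mL=-9/2, mR=-9/2; mL+mR=-9 → advance -1; mR−mL=0 → turn +0·90°
n=1: pose=(8,8,W); sL=60/29, sR=60/29; mL=-90/29, mR=-90/29; mL+mR=-180/29 → advance -1; mR−mL=0 → turn +0·90°
n=2: pose=(9,8,W); sL=3/2, sR=3/2; mL=-9/4, mR=-9/4; mL+mR=-9/2 → advance -1; mR−mL=0 → turn +0·90°
n=3: pose=(10,8,W); sL=60/53, sR=60/53; mL=-90/53, mR=-90/53; mL+mR=-180/53 → advance -1; mR−mL=0 → turn +0·90°
n=4: pose=(11,8,W); sL=15/17, sR=15/17; mL=-45/34, mR=-45/34; mL+mR=-45/17 → advance -1; mR−mL=0 → turn +0·90°
n=5: pose=(12,8,W); sL=12/17, sR=12/17; mL=-18/17, mR=-18/17; mL+mR=-36/17 → advance -1; mR−mL=0 → turn +0·90°
n=6: pose=(13,8,W); sL=15/26, sR=15/26; mL=-45/52, mR=-45/52; mL+mR=-45/26 → advance -1; mR−mL=0 → turn +0·90°
n=7: pose=(14,8,W); sL=12/25, sR=12/25; mL=-18/25, mR=-18/25; mL+mR=-36/25 → advance -1; mR−mL=0 → turn +0·90°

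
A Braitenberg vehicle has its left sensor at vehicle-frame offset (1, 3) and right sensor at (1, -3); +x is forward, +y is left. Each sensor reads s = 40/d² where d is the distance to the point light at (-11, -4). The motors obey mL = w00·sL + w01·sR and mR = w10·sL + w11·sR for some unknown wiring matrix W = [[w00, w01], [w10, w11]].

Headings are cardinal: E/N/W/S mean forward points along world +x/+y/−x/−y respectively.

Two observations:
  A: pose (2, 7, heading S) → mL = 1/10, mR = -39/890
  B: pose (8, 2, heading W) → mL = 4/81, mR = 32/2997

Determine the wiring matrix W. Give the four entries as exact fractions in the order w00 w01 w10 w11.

obs A: pose=(2,7,S) → sL=10/89, sR=1/5, mL=1/10, mR=-39/890
obs B: pose=(8,2,W) → sL=40/333, sR=8/81, mL=4/81, mR=32/2997
sensor matrix S = [[10/89, 1/5], [40/333, 8/81]]; det S = -3448/266733
solve [mL_A; mL_B] = S·[w00; w01] and [mR_A; mR_B] = S·[w10; w11]:
  w00 = 0, w01 = 1/2, w10 = 1/2, w11 = -1/2

0 1/2 1/2 -1/2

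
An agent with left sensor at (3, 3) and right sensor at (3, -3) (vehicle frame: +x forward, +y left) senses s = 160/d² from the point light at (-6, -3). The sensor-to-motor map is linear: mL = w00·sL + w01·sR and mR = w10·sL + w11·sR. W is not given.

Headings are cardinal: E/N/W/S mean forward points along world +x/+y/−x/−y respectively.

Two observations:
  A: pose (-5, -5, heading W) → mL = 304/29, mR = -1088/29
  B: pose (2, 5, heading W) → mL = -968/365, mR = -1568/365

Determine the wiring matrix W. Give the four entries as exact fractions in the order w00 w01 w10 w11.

obs A: pose=(-5,-5,W) → sL=160/29, sR=32, mL=304/29, mR=-1088/29
obs B: pose=(2,5,W) → sL=16/5, sR=80/73, mL=-968/365, mR=-1568/365
sensor matrix S = [[160/29, 32], [16/5, 80/73]]; det S = -1019904/10585
solve [mL_A; mL_B] = S·[w00; w01] and [mR_A; mR_B] = S·[w10; w11]:
  w00 = -1, w01 = 1/2, w10 = -1, w11 = -1

-1 1/2 -1 -1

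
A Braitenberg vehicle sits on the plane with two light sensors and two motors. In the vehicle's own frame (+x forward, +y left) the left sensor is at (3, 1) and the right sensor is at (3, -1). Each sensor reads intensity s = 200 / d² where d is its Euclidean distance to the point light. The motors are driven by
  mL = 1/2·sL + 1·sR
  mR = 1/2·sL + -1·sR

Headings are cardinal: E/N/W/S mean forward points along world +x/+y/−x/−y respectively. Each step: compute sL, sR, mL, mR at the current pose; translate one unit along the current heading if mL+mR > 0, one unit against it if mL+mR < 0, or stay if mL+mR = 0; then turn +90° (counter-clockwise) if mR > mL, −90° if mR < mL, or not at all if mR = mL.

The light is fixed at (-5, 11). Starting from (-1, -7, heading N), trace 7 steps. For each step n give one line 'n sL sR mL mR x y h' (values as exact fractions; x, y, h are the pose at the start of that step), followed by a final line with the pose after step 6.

0 100/117 4/5 718/585 -218/585 -1 -7 N
1 40/61 200/373 19660/22753 -4740/22753 -1 -6 E
2 50/109 25/52 4025/5668 -1425/5668 0 -6 S
3 40/73 200/293 20460/21389 -8740/21389 0 -7 W
4 100/117 4/5 718/585 -218/585 -1 -7 N
5 40/61 200/373 19660/22753 -4740/22753 -1 -6 E
6 50/109 25/52 4025/5668 -1425/5668 0 -6 S
final 0 -7 W

n=0: pose=(-1,-7,N); sL=100/117, sR=4/5; mL=718/585, mR=-218/585; mL+mR=100/117 → advance +1; mR−mL=-8/5 → turn -1·90°
n=1: pose=(-1,-6,E); sL=40/61, sR=200/373; mL=19660/22753, mR=-4740/22753; mL+mR=40/61 → advance +1; mR−mL=-400/373 → turn -1·90°
n=2: pose=(0,-6,S); sL=50/109, sR=25/52; mL=4025/5668, mR=-1425/5668; mL+mR=50/109 → advance +1; mR−mL=-25/26 → turn -1·90°
n=3: pose=(0,-7,W); sL=40/73, sR=200/293; mL=20460/21389, mR=-8740/21389; mL+mR=40/73 → advance +1; mR−mL=-400/293 → turn -1·90°
n=4: pose=(-1,-7,N); sL=100/117, sR=4/5; mL=718/585, mR=-218/585; mL+mR=100/117 → advance +1; mR−mL=-8/5 → turn -1·90°
n=5: pose=(-1,-6,E); sL=40/61, sR=200/373; mL=19660/22753, mR=-4740/22753; mL+mR=40/61 → advance +1; mR−mL=-400/373 → turn -1·90°
n=6: pose=(0,-6,S); sL=50/109, sR=25/52; mL=4025/5668, mR=-1425/5668; mL+mR=50/109 → advance +1; mR−mL=-25/26 → turn -1·90°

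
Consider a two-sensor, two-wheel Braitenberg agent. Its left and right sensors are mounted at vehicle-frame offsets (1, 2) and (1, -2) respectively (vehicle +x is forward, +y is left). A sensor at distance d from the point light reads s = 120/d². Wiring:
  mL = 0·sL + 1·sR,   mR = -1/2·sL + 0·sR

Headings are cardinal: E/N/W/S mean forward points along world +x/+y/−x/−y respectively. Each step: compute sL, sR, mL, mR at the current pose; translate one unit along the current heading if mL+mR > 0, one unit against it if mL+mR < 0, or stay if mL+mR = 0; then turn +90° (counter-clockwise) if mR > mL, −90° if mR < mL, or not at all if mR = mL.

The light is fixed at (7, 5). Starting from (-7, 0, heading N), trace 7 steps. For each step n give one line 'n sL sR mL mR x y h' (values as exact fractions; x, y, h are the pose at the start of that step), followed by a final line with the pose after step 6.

0 15/34 3/4 3/4 -15/68 -7 0 N
1 120/173 24/41 24/41 -60/173 -7 1 E
2 60/73 12/25 12/25 -30/73 -6 1 S
3 24/49 24/41 24/41 -12/49 -6 0 W
4 15/34 3/4 3/4 -15/68 -7 0 N
5 120/173 24/41 24/41 -60/173 -7 1 E
6 60/73 12/25 12/25 -30/73 -6 1 S
final -6 0 W

n=0: pose=(-7,0,N); sL=15/34, sR=3/4; mL=3/4, mR=-15/68; mL+mR=9/17 → advance +1; mR−mL=-33/34 → turn -1·90°
n=1: pose=(-7,1,E); sL=120/173, sR=24/41; mL=24/41, mR=-60/173; mL+mR=1692/7093 → advance +1; mR−mL=-6612/7093 → turn -1·90°
n=2: pose=(-6,1,S); sL=60/73, sR=12/25; mL=12/25, mR=-30/73; mL+mR=126/1825 → advance +1; mR−mL=-1626/1825 → turn -1·90°
n=3: pose=(-6,0,W); sL=24/49, sR=24/41; mL=24/41, mR=-12/49; mL+mR=684/2009 → advance +1; mR−mL=-1668/2009 → turn -1·90°
n=4: pose=(-7,0,N); sL=15/34, sR=3/4; mL=3/4, mR=-15/68; mL+mR=9/17 → advance +1; mR−mL=-33/34 → turn -1·90°
n=5: pose=(-7,1,E); sL=120/173, sR=24/41; mL=24/41, mR=-60/173; mL+mR=1692/7093 → advance +1; mR−mL=-6612/7093 → turn -1·90°
n=6: pose=(-6,1,S); sL=60/73, sR=12/25; mL=12/25, mR=-30/73; mL+mR=126/1825 → advance +1; mR−mL=-1626/1825 → turn -1·90°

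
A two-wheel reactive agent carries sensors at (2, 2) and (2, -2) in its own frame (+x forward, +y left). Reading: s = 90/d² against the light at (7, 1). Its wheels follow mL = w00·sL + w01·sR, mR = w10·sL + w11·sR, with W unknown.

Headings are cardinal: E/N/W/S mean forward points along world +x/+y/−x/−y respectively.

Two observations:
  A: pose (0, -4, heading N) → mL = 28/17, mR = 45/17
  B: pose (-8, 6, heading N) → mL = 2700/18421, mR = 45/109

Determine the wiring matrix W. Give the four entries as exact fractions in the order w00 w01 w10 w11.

-1 1 0 1

obs A: pose=(0,-4,N) → sL=1, sR=45/17, mL=28/17, mR=45/17
obs B: pose=(-8,6,N) → sL=45/169, sR=45/109, mL=2700/18421, mR=45/109
sensor matrix S = [[1, 45/17], [45/169, 45/109]]; det S = -91440/313157
solve [mL_A; mL_B] = S·[w00; w01] and [mR_A; mR_B] = S·[w10; w11]:
  w00 = -1, w01 = 1, w10 = 0, w11 = 1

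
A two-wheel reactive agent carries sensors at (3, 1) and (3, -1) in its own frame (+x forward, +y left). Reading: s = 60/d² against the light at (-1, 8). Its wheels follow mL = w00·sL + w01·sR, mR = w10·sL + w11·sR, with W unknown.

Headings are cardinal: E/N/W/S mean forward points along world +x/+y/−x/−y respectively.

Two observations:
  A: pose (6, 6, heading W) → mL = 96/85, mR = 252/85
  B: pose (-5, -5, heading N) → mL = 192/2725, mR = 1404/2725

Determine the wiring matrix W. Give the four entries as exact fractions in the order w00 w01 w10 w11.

obs A: pose=(6,6,W) → sL=12/5, sR=60/17, mL=96/85, mR=252/85
obs B: pose=(-5,-5,N) → sL=12/25, sR=60/109, mL=192/2725, mR=1404/2725
sensor matrix S = [[12/5, 60/17], [12/25, 60/109]]; det S = -3456/9265
solve [mL_A; mL_B] = S·[w00; w01] and [mR_A; mR_B] = S·[w10; w11]:
  w00 = -1, w01 = 1, w10 = 1/2, w11 = 1/2

-1 1 1/2 1/2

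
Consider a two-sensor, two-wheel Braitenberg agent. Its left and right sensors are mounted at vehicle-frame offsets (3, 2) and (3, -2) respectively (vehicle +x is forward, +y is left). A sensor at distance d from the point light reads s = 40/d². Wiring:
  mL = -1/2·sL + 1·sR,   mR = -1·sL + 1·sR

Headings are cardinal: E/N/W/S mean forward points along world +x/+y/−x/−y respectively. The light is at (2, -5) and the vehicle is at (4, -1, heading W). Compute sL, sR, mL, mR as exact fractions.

8 40/37 -108/37 -256/37

left sensor world pos  = (1, -3); dL² = 5
right sensor world pos = (1, 1); dR² = 37
sL = 40/5 = 8
sR = 40/37 = 40/37
mL = -1/2·sL + 1·sR = -108/37
mR = -1·sL + 1·sR = -256/37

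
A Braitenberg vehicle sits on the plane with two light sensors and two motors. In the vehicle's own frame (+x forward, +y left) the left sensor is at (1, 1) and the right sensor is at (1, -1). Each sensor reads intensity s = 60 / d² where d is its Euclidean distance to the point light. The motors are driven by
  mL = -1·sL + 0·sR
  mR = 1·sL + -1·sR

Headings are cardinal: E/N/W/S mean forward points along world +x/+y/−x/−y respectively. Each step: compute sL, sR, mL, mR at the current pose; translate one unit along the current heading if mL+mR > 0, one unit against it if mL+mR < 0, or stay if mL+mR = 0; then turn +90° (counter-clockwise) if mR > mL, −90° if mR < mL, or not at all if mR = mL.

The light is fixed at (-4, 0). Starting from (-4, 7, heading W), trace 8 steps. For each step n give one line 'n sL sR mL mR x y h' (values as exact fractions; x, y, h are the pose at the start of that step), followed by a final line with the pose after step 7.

0 60/37 12/13 -60/37 336/481 -4 7 W
1 3/2 5/3 -3/2 -1/6 -3 7 S
2 12/17 60/53 -12/17 -384/901 -3 8 E
3 30/41 30/41 -30/41 0 -4 8 N
4 60/37 12/13 -60/37 336/481 -4 7 W
5 3/2 5/3 -3/2 -1/6 -3 7 S
6 12/17 60/53 -12/17 -384/901 -3 8 E
7 30/41 30/41 -30/41 0 -4 8 N
final -4 7 W

n=0: pose=(-4,7,W); sL=60/37, sR=12/13; mL=-60/37, mR=336/481; mL+mR=-12/13 → advance -1; mR−mL=1116/481 → turn +1·90°
n=1: pose=(-3,7,S); sL=3/2, sR=5/3; mL=-3/2, mR=-1/6; mL+mR=-5/3 → advance -1; mR−mL=4/3 → turn +1·90°
n=2: pose=(-3,8,E); sL=12/17, sR=60/53; mL=-12/17, mR=-384/901; mL+mR=-60/53 → advance -1; mR−mL=252/901 → turn +1·90°
n=3: pose=(-4,8,N); sL=30/41, sR=30/41; mL=-30/41, mR=0; mL+mR=-30/41 → advance -1; mR−mL=30/41 → turn +1·90°
n=4: pose=(-4,7,W); sL=60/37, sR=12/13; mL=-60/37, mR=336/481; mL+mR=-12/13 → advance -1; mR−mL=1116/481 → turn +1·90°
n=5: pose=(-3,7,S); sL=3/2, sR=5/3; mL=-3/2, mR=-1/6; mL+mR=-5/3 → advance -1; mR−mL=4/3 → turn +1·90°
n=6: pose=(-3,8,E); sL=12/17, sR=60/53; mL=-12/17, mR=-384/901; mL+mR=-60/53 → advance -1; mR−mL=252/901 → turn +1·90°
n=7: pose=(-4,8,N); sL=30/41, sR=30/41; mL=-30/41, mR=0; mL+mR=-30/41 → advance -1; mR−mL=30/41 → turn +1·90°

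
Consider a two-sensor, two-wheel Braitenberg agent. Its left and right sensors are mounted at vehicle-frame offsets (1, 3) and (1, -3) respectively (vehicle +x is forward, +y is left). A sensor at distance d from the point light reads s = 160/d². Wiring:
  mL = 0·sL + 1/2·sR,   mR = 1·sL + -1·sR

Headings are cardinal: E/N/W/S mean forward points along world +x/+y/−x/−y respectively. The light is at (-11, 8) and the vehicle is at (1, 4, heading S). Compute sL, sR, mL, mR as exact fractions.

left sensor world pos  = (4, 3); dL² = 250
right sensor world pos = (-2, 3); dR² = 106
sL = 160/250 = 16/25
sR = 160/106 = 80/53
mL = 0·sL + 1/2·sR = 40/53
mR = 1·sL + -1·sR = -1152/1325

16/25 80/53 40/53 -1152/1325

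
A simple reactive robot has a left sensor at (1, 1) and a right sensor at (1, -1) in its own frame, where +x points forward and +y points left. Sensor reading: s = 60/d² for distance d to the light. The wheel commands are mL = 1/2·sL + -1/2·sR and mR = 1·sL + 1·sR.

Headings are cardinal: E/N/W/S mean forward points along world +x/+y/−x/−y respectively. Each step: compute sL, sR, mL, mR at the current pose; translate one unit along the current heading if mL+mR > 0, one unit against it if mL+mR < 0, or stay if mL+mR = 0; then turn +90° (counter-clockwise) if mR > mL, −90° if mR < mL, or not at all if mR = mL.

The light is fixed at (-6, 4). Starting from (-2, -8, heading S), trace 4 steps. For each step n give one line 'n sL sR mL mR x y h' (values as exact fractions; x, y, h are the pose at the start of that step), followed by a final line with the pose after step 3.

0 30/97 30/89 -120/8633 5580/8633 -2 -8 S
1 60/169 60/221 120/2873 1800/2873 -2 -9 E
2 3/8 1/3 1/48 17/24 -1 -9 N
3 12/37 60/137 -288/5069 3864/5069 -1 -8 W
final -2 -8 S

n=0: pose=(-2,-8,S); sL=30/97, sR=30/89; mL=-120/8633, mR=5580/8633; mL+mR=5460/8633 → advance +1; mR−mL=5700/8633 → turn +1·90°
n=1: pose=(-2,-9,E); sL=60/169, sR=60/221; mL=120/2873, mR=1800/2873; mL+mR=1920/2873 → advance +1; mR−mL=1680/2873 → turn +1·90°
n=2: pose=(-1,-9,N); sL=3/8, sR=1/3; mL=1/48, mR=17/24; mL+mR=35/48 → advance +1; mR−mL=11/16 → turn +1·90°
n=3: pose=(-1,-8,W); sL=12/37, sR=60/137; mL=-288/5069, mR=3864/5069; mL+mR=3576/5069 → advance +1; mR−mL=4152/5069 → turn +1·90°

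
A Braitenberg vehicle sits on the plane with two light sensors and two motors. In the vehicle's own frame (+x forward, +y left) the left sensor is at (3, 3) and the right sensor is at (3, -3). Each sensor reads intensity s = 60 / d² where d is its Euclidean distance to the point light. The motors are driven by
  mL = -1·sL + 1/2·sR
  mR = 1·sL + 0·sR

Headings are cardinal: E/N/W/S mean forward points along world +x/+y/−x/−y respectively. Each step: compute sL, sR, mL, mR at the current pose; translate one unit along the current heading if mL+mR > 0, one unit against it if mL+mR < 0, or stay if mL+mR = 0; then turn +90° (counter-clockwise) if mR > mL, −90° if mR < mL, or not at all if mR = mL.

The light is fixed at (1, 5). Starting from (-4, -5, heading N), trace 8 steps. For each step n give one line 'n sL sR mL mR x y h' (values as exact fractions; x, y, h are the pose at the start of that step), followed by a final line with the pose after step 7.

n=0: pose=(-4,-5,N); sL=60/113, sR=60/53; mL=210/5989, mR=60/113; mL+mR=30/53 → advance +1; mR−mL=2970/5989 → turn +1·90°
n=1: pose=(-4,-4,W); sL=15/52, sR=3/5; mL=3/260, mR=15/52; mL+mR=3/10 → advance +1; mR−mL=18/65 → turn +1·90°
n=2: pose=(-5,-4,S); sL=20/51, sR=4/15; mL=-22/85, mR=20/51; mL+mR=2/15 → advance +1; mR−mL=166/255 → turn +1·90°
n=3: pose=(-5,-5,E); sL=30/29, sR=30/89; mL=-2235/2581, mR=30/29; mL+mR=15/89 → advance +1; mR−mL=4905/2581 → turn +1·90°
n=4: pose=(-4,-5,N); sL=60/113, sR=60/53; mL=210/5989, mR=60/113; mL+mR=30/53 → advance +1; mR−mL=2970/5989 → turn +1·90°
n=5: pose=(-4,-4,W); sL=15/52, sR=3/5; mL=3/260, mR=15/52; mL+mR=3/10 → advance +1; mR−mL=18/65 → turn +1·90°
n=6: pose=(-5,-4,S); sL=20/51, sR=4/15; mL=-22/85, mR=20/51; mL+mR=2/15 → advance +1; mR−mL=166/255 → turn +1·90°
n=7: pose=(-5,-5,E); sL=30/29, sR=30/89; mL=-2235/2581, mR=30/29; mL+mR=15/89 → advance +1; mR−mL=4905/2581 → turn +1·90°

0 60/113 60/53 210/5989 60/113 -4 -5 N
1 15/52 3/5 3/260 15/52 -4 -4 W
2 20/51 4/15 -22/85 20/51 -5 -4 S
3 30/29 30/89 -2235/2581 30/29 -5 -5 E
4 60/113 60/53 210/5989 60/113 -4 -5 N
5 15/52 3/5 3/260 15/52 -4 -4 W
6 20/51 4/15 -22/85 20/51 -5 -4 S
7 30/29 30/89 -2235/2581 30/29 -5 -5 E
final -4 -5 N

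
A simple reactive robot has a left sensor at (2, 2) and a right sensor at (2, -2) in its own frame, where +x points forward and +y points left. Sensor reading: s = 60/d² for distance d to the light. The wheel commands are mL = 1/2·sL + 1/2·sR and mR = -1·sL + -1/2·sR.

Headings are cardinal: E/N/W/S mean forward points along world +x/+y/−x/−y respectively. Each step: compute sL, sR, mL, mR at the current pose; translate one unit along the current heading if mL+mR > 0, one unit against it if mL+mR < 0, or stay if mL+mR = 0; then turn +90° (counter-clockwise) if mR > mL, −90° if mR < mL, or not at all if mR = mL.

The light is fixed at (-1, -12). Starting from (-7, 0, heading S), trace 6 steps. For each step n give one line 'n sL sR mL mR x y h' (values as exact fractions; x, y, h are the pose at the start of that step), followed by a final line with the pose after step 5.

0 15/29 15/41 525/1189 -1665/2378 -7 0 S
1 12/37 60/289 2844/10693 -4578/10693 -7 1 W
2 30/137 10/39 1270/5343 -1855/5343 -6 1 N
3 12/41 60/109 1884/4469 -2538/4469 -6 0 E
4 15/29 15/41 525/1189 -1665/2378 -7 0 S
5 12/37 60/289 2844/10693 -4578/10693 -7 1 W
final -6 1 N

n=0: pose=(-7,0,S); sL=15/29, sR=15/41; mL=525/1189, mR=-1665/2378; mL+mR=-15/58 → advance -1; mR−mL=-2715/2378 → turn -1·90°
n=1: pose=(-7,1,W); sL=12/37, sR=60/289; mL=2844/10693, mR=-4578/10693; mL+mR=-6/37 → advance -1; mR−mL=-7422/10693 → turn -1·90°
n=2: pose=(-6,1,N); sL=30/137, sR=10/39; mL=1270/5343, mR=-1855/5343; mL+mR=-15/137 → advance -1; mR−mL=-3125/5343 → turn -1·90°
n=3: pose=(-6,0,E); sL=12/41, sR=60/109; mL=1884/4469, mR=-2538/4469; mL+mR=-6/41 → advance -1; mR−mL=-4422/4469 → turn -1·90°
n=4: pose=(-7,0,S); sL=15/29, sR=15/41; mL=525/1189, mR=-1665/2378; mL+mR=-15/58 → advance -1; mR−mL=-2715/2378 → turn -1·90°
n=5: pose=(-7,1,W); sL=12/37, sR=60/289; mL=2844/10693, mR=-4578/10693; mL+mR=-6/37 → advance -1; mR−mL=-7422/10693 → turn -1·90°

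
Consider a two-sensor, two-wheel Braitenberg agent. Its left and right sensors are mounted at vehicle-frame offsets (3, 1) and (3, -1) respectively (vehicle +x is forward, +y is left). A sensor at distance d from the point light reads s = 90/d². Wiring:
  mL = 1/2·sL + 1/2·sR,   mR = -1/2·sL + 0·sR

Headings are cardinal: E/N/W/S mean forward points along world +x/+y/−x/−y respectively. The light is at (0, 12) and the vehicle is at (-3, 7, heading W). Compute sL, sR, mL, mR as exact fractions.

5/4 45/26 155/104 -5/8

left sensor world pos  = (-6, 6); dL² = 72
right sensor world pos = (-6, 8); dR² = 52
sL = 90/72 = 5/4
sR = 90/52 = 45/26
mL = 1/2·sL + 1/2·sR = 155/104
mR = -1/2·sL + 0·sR = -5/8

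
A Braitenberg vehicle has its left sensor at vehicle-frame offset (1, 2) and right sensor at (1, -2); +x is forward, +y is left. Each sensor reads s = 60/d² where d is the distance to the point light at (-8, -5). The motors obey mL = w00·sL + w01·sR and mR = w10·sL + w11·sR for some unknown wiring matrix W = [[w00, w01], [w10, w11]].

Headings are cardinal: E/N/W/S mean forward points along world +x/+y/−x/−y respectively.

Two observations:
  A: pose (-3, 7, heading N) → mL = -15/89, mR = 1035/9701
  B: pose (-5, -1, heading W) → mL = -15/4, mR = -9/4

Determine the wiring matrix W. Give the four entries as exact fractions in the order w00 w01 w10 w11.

-1/2 0 -1/2 1

obs A: pose=(-3,7,N) → sL=30/89, sR=30/109, mL=-15/89, mR=1035/9701
obs B: pose=(-5,-1,W) → sL=15/2, sR=3/2, mL=-15/4, mR=-9/4
sensor matrix S = [[30/89, 30/109], [15/2, 3/2]]; det S = -15120/9701
solve [mL_A; mL_B] = S·[w00; w01] and [mR_A; mR_B] = S·[w10; w11]:
  w00 = -1/2, w01 = 0, w10 = -1/2, w11 = 1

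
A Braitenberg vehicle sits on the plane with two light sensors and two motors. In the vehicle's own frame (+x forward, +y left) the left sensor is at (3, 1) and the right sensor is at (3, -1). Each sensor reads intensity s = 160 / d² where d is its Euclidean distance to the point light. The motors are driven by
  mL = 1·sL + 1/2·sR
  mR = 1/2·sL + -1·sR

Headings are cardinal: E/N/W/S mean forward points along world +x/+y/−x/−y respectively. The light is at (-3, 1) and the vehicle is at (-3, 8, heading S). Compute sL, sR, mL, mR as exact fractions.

160/17 160/17 240/17 -80/17

left sensor world pos  = (-2, 5); dL² = 17
right sensor world pos = (-4, 5); dR² = 17
sL = 160/17 = 160/17
sR = 160/17 = 160/17
mL = 1·sL + 1/2·sR = 240/17
mR = 1/2·sL + -1·sR = -80/17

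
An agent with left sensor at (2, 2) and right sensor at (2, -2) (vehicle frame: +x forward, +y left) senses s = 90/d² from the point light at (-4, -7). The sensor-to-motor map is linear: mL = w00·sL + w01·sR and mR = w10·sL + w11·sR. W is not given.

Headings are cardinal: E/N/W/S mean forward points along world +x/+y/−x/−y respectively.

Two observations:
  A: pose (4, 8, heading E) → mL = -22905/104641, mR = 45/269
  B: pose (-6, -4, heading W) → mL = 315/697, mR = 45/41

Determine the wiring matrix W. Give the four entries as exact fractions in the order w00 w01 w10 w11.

obs A: pose=(4,8,E) → sL=90/389, sR=90/269, mL=-22905/104641, mR=45/269
obs B: pose=(-6,-4,W) → sL=90/17, sR=90/41, mL=315/697, mR=45/41
sensor matrix S = [[90/389, 90/269], [90/17, 90/41]]; det S = -92145600/72934777
solve [mL_A; mL_B] = S·[w00; w01] and [mR_A; mR_B] = S·[w10; w11]:
  w00 = 1/2, w01 = -1, w10 = 0, w11 = 1/2

1/2 -1 0 1/2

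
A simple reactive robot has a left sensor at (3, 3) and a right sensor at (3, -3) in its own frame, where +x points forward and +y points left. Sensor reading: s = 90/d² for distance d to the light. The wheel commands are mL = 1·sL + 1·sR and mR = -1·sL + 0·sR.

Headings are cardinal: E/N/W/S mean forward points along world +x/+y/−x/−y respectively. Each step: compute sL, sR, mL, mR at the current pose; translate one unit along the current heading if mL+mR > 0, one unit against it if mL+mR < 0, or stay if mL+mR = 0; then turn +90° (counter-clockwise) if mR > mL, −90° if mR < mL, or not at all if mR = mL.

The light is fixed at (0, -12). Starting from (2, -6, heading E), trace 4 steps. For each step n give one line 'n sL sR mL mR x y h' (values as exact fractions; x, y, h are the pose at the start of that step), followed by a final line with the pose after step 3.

0 45/53 45/17 3150/901 -45/53 2 -6 E
1 2 10 12 -2 3 -6 S
2 45/2 45/32 765/32 -45/2 3 -7 W
3 18/13 90/89 2772/1157 -18/13 2 -7 N
final 2 -6 E

n=0: pose=(2,-6,E); sL=45/53, sR=45/17; mL=3150/901, mR=-45/53; mL+mR=45/17 → advance +1; mR−mL=-3915/901 → turn -1·90°
n=1: pose=(3,-6,S); sL=2, sR=10; mL=12, mR=-2; mL+mR=10 → advance +1; mR−mL=-14 → turn -1·90°
n=2: pose=(3,-7,W); sL=45/2, sR=45/32; mL=765/32, mR=-45/2; mL+mR=45/32 → advance +1; mR−mL=-1485/32 → turn -1·90°
n=3: pose=(2,-7,N); sL=18/13, sR=90/89; mL=2772/1157, mR=-18/13; mL+mR=90/89 → advance +1; mR−mL=-4374/1157 → turn -1·90°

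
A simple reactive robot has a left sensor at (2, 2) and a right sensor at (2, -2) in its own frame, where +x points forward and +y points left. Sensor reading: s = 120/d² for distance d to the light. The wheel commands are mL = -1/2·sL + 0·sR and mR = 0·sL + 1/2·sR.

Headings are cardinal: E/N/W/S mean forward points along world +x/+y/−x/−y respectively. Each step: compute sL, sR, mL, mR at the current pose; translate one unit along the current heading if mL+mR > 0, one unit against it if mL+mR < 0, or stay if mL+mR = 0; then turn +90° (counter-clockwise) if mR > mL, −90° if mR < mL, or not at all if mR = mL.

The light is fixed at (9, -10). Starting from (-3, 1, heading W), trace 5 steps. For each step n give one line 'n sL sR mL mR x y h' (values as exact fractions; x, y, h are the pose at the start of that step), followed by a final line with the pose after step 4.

0 120/277 24/73 -60/277 12/73 -3 1 W
1 20/27 12/25 -10/27 6/25 -2 1 S
2 120/277 120/181 -60/277 60/181 -2 2 E
3 6/17 6/13 -3/17 3/13 -1 2 N
4 24/53 40/123 -12/53 20/123 -1 3 W
final 0 3 S

n=0: pose=(-3,1,W); sL=120/277, sR=24/73; mL=-60/277, mR=12/73; mL+mR=-1056/20221 → advance -1; mR−mL=7704/20221 → turn +1·90°
n=1: pose=(-2,1,S); sL=20/27, sR=12/25; mL=-10/27, mR=6/25; mL+mR=-88/675 → advance -1; mR−mL=412/675 → turn +1·90°
n=2: pose=(-2,2,E); sL=120/277, sR=120/181; mL=-60/277, mR=60/181; mL+mR=5760/50137 → advance +1; mR−mL=27480/50137 → turn +1·90°
n=3: pose=(-1,2,N); sL=6/17, sR=6/13; mL=-3/17, mR=3/13; mL+mR=12/221 → advance +1; mR−mL=90/221 → turn +1·90°
n=4: pose=(-1,3,W); sL=24/53, sR=40/123; mL=-12/53, mR=20/123; mL+mR=-416/6519 → advance -1; mR−mL=2536/6519 → turn +1·90°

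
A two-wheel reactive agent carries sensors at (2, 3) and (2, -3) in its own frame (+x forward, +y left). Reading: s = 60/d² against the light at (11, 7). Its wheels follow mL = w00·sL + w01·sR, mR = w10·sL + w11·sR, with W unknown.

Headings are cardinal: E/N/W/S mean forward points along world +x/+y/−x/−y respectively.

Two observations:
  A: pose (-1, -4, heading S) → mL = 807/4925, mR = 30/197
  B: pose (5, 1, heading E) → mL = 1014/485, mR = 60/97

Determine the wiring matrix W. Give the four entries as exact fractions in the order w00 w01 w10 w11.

1 -1/2 0 1

obs A: pose=(-1,-4,S) → sL=6/25, sR=30/197, mL=807/4925, mR=30/197
obs B: pose=(5,1,E) → sL=12/5, sR=60/97, mL=1014/485, mR=60/97
sensor matrix S = [[6/25, 30/197], [12/5, 60/97]]; det S = -20736/95545
solve [mL_A; mL_B] = S·[w00; w01] and [mR_A; mR_B] = S·[w10; w11]:
  w00 = 1, w01 = -1/2, w10 = 0, w11 = 1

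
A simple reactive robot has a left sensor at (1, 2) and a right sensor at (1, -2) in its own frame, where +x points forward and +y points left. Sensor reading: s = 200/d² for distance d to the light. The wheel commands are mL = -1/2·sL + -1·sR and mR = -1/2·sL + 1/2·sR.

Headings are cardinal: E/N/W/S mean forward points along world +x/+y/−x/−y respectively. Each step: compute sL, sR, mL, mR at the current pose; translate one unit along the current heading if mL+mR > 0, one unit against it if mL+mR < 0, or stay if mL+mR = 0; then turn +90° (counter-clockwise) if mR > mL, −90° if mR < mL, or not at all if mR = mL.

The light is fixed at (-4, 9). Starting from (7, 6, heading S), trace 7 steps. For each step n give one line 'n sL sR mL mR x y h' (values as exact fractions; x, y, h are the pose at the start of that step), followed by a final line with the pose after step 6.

0 40/37 200/97 -9340/3589 1760/3589 7 6 S
1 25/18 5/4 -35/18 -5/72 7 7 E
2 40/13 40/29 -1100/377 -320/377 6 7 N
3 100/53 100/41 -7350/2173 600/2173 6 6 W
4 40/37 200/97 -9340/3589 1760/3589 7 6 S
5 25/18 5/4 -35/18 -5/72 7 7 E
6 40/13 40/29 -1100/377 -320/377 6 7 N
final 6 6 W

n=0: pose=(7,6,S); sL=40/37, sR=200/97; mL=-9340/3589, mR=1760/3589; mL+mR=-7580/3589 → advance -1; mR−mL=300/97 → turn +1·90°
n=1: pose=(7,7,E); sL=25/18, sR=5/4; mL=-35/18, mR=-5/72; mL+mR=-145/72 → advance -1; mR−mL=15/8 → turn +1·90°
n=2: pose=(6,7,N); sL=40/13, sR=40/29; mL=-1100/377, mR=-320/377; mL+mR=-1420/377 → advance -1; mR−mL=60/29 → turn +1·90°
n=3: pose=(6,6,W); sL=100/53, sR=100/41; mL=-7350/2173, mR=600/2173; mL+mR=-6750/2173 → advance -1; mR−mL=150/41 → turn +1·90°
n=4: pose=(7,6,S); sL=40/37, sR=200/97; mL=-9340/3589, mR=1760/3589; mL+mR=-7580/3589 → advance -1; mR−mL=300/97 → turn +1·90°
n=5: pose=(7,7,E); sL=25/18, sR=5/4; mL=-35/18, mR=-5/72; mL+mR=-145/72 → advance -1; mR−mL=15/8 → turn +1·90°
n=6: pose=(6,7,N); sL=40/13, sR=40/29; mL=-1100/377, mR=-320/377; mL+mR=-1420/377 → advance -1; mR−mL=60/29 → turn +1·90°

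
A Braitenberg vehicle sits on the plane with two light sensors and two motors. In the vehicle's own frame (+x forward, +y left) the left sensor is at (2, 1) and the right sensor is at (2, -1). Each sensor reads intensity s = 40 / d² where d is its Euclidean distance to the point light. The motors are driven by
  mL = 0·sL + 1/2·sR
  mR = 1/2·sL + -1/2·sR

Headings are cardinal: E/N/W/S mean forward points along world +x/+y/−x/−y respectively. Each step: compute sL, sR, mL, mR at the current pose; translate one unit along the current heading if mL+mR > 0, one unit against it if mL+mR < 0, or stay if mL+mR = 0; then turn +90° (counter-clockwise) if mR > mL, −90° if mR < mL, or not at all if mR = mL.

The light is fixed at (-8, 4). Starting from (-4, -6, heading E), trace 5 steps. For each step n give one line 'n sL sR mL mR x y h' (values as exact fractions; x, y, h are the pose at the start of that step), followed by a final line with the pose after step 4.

0 40/117 40/157 20/157 800/18369 -4 -6 E
1 2/9 1/4 1/8 -1/72 -3 -6 S
2 40/153 40/109 20/109 -880/16677 -3 -7 W
3 4/9 20/53 10/53 16/477 -4 -7 N
4 40/117 40/157 20/157 800/18369 -4 -6 E
final -3 -6 S

n=0: pose=(-4,-6,E); sL=40/117, sR=40/157; mL=20/157, mR=800/18369; mL+mR=20/117 → advance +1; mR−mL=-1540/18369 → turn -1·90°
n=1: pose=(-3,-6,S); sL=2/9, sR=1/4; mL=1/8, mR=-1/72; mL+mR=1/9 → advance +1; mR−mL=-5/36 → turn -1·90°
n=2: pose=(-3,-7,W); sL=40/153, sR=40/109; mL=20/109, mR=-880/16677; mL+mR=20/153 → advance +1; mR−mL=-3940/16677 → turn -1·90°
n=3: pose=(-4,-7,N); sL=4/9, sR=20/53; mL=10/53, mR=16/477; mL+mR=2/9 → advance +1; mR−mL=-74/477 → turn -1·90°
n=4: pose=(-4,-6,E); sL=40/117, sR=40/157; mL=20/157, mR=800/18369; mL+mR=20/117 → advance +1; mR−mL=-1540/18369 → turn -1·90°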